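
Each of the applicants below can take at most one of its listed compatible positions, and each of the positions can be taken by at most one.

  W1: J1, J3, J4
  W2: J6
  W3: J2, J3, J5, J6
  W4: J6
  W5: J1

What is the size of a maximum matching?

4

Unit-capacity flow: source→left, listed edges, right→sink; max matching = max flow.
Augmenting path W1→J1 (+1); matched 1.
Augmenting path W2→J6 (+1); matched 2.
Augmenting path W3→J2 (+1); matched 3.
Augmenting path W5→J1→W1→J3 (+1); matched 4.
No augmenting path remains; maximum matching = 4.
König certificate: {W1, W3, W5, J6} is a vertex cover of size 4 (every listed pair touches it), so no matching can be larger.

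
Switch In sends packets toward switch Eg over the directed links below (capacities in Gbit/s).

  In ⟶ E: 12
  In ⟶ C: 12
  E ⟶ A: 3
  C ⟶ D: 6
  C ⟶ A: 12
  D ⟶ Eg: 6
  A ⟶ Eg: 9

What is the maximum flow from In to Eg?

Augment In→E→A→Eg: bottleneck 3, flow now 3.
Augment In→C→D→Eg: bottleneck 6, flow now 9.
Augment In→C→A→Eg: bottleneck 6, flow now 15.
No augmenting path remains; maximum flow = 15.
In the residual graph, reachable from In: {In, E}.
Min-cut edges: In→C (12), E→A (3); capacity 12 + 3 = 15.
This cut is saturated, so no flow can exceed 15.

15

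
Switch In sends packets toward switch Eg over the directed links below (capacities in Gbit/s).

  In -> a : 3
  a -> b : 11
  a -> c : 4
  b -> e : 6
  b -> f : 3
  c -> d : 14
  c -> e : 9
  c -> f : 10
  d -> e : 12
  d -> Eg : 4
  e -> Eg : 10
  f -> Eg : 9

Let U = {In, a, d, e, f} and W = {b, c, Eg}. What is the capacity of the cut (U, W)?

Edges leaving {In, a, d, e, f}: a→b (11), a→c (4), d→Eg (4), e→Eg (10), f→Eg (9).
Cut capacity = 11 + 4 + 4 + 10 + 9 = 38.

38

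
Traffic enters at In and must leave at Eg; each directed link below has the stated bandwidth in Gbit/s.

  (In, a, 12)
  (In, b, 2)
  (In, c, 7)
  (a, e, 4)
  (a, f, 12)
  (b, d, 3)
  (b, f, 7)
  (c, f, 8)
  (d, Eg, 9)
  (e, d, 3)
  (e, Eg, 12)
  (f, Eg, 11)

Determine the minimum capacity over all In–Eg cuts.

17

Augment In→a→e→Eg: bottleneck 4, flow now 4.
Augment In→a→f→Eg: bottleneck 8, flow now 12.
Augment In→b→d→Eg: bottleneck 2, flow now 14.
Augment In→c→f→Eg: bottleneck 3, flow now 17.
No augmenting path remains; maximum flow = 17.
By max-flow min-cut, the minimum cut capacity equals the max flow.
In the residual graph, reachable from In: {In, a, c, f}.
Min-cut edges: In→b (2), a→e (4), f→Eg (11); capacity 2 + 4 + 11 = 17.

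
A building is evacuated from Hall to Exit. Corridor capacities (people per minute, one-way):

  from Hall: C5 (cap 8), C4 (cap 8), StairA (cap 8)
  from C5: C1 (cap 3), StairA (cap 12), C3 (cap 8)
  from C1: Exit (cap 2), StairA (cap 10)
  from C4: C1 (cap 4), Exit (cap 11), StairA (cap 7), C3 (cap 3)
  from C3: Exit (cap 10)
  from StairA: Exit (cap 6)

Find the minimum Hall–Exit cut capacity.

Augment Hall→C4→Exit: bottleneck 8, flow now 8.
Augment Hall→StairA→Exit: bottleneck 6, flow now 14.
Augment Hall→C5→C1→Exit: bottleneck 2, flow now 16.
Augment Hall→C5→C3→Exit: bottleneck 6, flow now 22.
No augmenting path remains; maximum flow = 22.
By max-flow min-cut, the minimum cut capacity equals the max flow.
In the residual graph, reachable from Hall: {Hall, StairA}.
Min-cut edges: Hall→C5 (8), Hall→C4 (8), StairA→Exit (6); capacity 8 + 8 + 6 = 22.

22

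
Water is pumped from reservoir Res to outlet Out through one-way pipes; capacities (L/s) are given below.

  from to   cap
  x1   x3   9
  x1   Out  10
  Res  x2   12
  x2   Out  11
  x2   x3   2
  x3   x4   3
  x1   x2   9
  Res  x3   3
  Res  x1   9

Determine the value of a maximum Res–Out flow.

Augment Res→x1→Out: bottleneck 9, flow now 9.
Augment Res→x2→Out: bottleneck 11, flow now 20.
No augmenting path remains; maximum flow = 20.
In the residual graph, reachable from Res: {Res, x2, x3, x4}.
Min-cut edges: Res→x1 (9), x2→Out (11); capacity 9 + 11 = 20.
This cut is saturated, so no flow can exceed 20.

20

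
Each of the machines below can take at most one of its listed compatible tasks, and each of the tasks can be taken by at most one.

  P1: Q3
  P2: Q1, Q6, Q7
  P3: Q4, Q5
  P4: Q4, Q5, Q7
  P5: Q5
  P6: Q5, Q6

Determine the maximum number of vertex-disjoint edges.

Unit-capacity flow: source→left, listed edges, right→sink; max matching = max flow.
Augmenting path P1→Q3 (+1); matched 1.
Augmenting path P2→Q1 (+1); matched 2.
Augmenting path P3→Q4 (+1); matched 3.
Augmenting path P4→Q5 (+1); matched 4.
Augmenting path P6→Q6 (+1); matched 5.
Augmenting path P5→Q5→P4→Q7 (+1); matched 6.
No augmenting path remains; maximum matching = 6.
König certificate: {P1, P2, P3, P4, P5, P6} is a vertex cover of size 6 (every listed pair touches it), so no matching can be larger.

6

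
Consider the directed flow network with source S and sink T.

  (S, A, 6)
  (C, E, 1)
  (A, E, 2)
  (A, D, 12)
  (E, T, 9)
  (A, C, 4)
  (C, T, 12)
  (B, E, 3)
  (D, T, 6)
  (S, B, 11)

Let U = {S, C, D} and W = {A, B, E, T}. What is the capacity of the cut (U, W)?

36

Edges leaving {S, C, D}: S→A (6), S→B (11), C→E (1), C→T (12), D→T (6).
Cut capacity = 6 + 11 + 1 + 12 + 6 = 36.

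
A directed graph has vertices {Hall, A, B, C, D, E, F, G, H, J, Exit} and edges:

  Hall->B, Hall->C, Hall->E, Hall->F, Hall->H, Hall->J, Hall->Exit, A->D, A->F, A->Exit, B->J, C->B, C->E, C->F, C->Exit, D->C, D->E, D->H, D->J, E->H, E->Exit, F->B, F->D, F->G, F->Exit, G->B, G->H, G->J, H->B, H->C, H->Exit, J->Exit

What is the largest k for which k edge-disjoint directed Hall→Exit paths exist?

Assign every edge capacity 1; by Menger, the answer equals the max flow.
Path Hall→Exit (+1); total 1.
Path Hall→C→Exit (+1); total 2.
Path Hall→E→Exit (+1); total 3.
Path Hall→F→Exit (+1); total 4.
Path Hall→H→Exit (+1); total 5.
Path Hall→J→Exit (+1); total 6.
No residual Hall→Exit path; max flow = 6.
Certifying cut of size 6: {Hall→C, Hall→E, Hall→Exit, Hall→F, Hall→H, J→Exit}.

6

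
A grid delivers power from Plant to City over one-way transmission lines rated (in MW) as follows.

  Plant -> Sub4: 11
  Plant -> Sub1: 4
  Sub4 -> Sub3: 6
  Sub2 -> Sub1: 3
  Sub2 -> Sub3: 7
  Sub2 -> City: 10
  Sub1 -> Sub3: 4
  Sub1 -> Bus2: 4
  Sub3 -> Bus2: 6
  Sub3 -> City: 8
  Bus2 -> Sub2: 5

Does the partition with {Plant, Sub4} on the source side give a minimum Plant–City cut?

Given cut capacity: 4 + 6 = 10.
Augment Plant→Sub4→Sub3→City: bottleneck 6, flow now 6.
Augment Plant→Sub1→Sub3→City: bottleneck 2, flow now 8.
Augment Plant→Sub1→Bus2→Sub2→City: bottleneck 2, flow now 10.
No augmenting path remains; maximum flow = 10.
Cut capacity 10 equals the max flow, so it is a minimum cut.

Yes — it is a minimum cut (capacity 10).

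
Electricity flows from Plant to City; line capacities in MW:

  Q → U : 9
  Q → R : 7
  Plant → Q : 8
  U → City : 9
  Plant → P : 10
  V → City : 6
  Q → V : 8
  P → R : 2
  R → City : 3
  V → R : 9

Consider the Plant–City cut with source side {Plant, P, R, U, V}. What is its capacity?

Edges leaving {Plant, P, R, U, V}: Plant→Q (8), R→City (3), U→City (9), V→City (6).
Cut capacity = 8 + 3 + 9 + 6 = 26.

26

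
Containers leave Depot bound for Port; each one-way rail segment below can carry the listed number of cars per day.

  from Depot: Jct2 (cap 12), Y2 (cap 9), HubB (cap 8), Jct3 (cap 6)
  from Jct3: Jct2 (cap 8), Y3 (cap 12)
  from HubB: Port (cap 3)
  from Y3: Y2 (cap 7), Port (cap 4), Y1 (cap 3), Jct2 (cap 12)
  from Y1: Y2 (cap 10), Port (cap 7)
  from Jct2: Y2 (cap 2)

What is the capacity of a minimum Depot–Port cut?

Augment Depot→HubB→Port: bottleneck 3, flow now 3.
Augment Depot→Jct3→Y3→Port: bottleneck 4, flow now 7.
Augment Depot→Jct3→Y3→Y1→Port: bottleneck 2, flow now 9.
No augmenting path remains; maximum flow = 9.
By max-flow min-cut, the minimum cut capacity equals the max flow.
In the residual graph, reachable from Depot: {Depot, HubB, Jct2, Y2}.
Min-cut edges: Depot→Jct3 (6), HubB→Port (3); capacity 6 + 3 = 9.

9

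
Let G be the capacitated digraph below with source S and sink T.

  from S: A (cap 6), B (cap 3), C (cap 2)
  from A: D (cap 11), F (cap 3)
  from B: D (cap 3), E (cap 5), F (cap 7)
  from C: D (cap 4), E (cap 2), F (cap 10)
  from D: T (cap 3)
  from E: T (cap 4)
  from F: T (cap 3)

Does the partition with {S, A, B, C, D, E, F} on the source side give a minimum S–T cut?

Given cut capacity: 3 + 4 + 3 = 10.
Augment S→A→D→T: bottleneck 3, flow now 3.
Augment S→A→F→T: bottleneck 3, flow now 6.
Augment S→B→E→T: bottleneck 3, flow now 9.
Augment S→C→E→T: bottleneck 1, flow now 10.
No augmenting path remains; maximum flow = 10.
Cut capacity 10 equals the max flow, so it is a minimum cut.

Yes — it is a minimum cut (capacity 10).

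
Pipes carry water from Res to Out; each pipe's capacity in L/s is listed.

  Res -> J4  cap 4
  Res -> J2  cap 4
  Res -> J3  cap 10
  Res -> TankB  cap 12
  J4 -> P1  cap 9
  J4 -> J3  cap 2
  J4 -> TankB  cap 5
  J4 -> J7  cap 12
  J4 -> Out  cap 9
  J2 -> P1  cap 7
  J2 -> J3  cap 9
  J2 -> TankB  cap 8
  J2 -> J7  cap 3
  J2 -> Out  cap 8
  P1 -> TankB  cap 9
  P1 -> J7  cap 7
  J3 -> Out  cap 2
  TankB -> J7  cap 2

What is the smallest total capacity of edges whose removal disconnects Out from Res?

10

Augment Res→J4→Out: bottleneck 4, flow now 4.
Augment Res→J2→Out: bottleneck 4, flow now 8.
Augment Res→J3→Out: bottleneck 2, flow now 10.
No augmenting path remains; maximum flow = 10.
By max-flow min-cut, the minimum cut capacity equals the max flow.
In the residual graph, reachable from Res: {Res, J3, TankB, J7}.
Min-cut edges: Res→J4 (4), Res→J2 (4), J3→Out (2); capacity 4 + 4 + 2 = 10.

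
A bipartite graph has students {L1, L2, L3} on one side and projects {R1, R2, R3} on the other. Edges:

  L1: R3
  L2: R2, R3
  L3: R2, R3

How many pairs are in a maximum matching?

Unit-capacity flow: source→left, listed edges, right→sink; max matching = max flow.
Augmenting path L1→R3 (+1); matched 1.
Augmenting path L2→R2 (+1); matched 2.
No augmenting path remains; maximum matching = 2.
König certificate: {R2, R3} is a vertex cover of size 2 (every listed pair touches it), so no matching can be larger.

2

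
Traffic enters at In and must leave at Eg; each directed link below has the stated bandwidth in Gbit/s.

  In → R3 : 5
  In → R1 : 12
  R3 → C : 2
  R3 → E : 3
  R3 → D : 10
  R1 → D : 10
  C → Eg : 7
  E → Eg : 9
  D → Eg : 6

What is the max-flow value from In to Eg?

Augment In→R3→C→Eg: bottleneck 2, flow now 2.
Augment In→R3→E→Eg: bottleneck 3, flow now 5.
Augment In→R1→D→Eg: bottleneck 6, flow now 11.
No augmenting path remains; maximum flow = 11.
In the residual graph, reachable from In: {In, R1, D}.
Min-cut edges: In→R3 (5), D→Eg (6); capacity 5 + 6 = 11.
This cut is saturated, so no flow can exceed 11.

11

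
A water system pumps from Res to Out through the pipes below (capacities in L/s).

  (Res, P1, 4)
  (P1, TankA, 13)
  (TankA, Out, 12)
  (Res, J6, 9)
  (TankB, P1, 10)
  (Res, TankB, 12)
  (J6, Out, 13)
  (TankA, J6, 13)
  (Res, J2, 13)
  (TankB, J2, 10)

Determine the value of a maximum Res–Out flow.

Augment Res→J6→Out: bottleneck 9, flow now 9.
Augment Res→P1→TankA→Out: bottleneck 4, flow now 13.
Augment Res→TankB→P1→TankA→Out: bottleneck 8, flow now 21.
Augment Res→TankB→P1→TankA→J6→Out: bottleneck 1, flow now 22.
No augmenting path remains; maximum flow = 22.
In the residual graph, reachable from Res: {Res, TankB, P1, J2}.
Min-cut edges: Res→J6 (9), P1→TankA (13); capacity 9 + 13 = 22.
This cut is saturated, so no flow can exceed 22.

22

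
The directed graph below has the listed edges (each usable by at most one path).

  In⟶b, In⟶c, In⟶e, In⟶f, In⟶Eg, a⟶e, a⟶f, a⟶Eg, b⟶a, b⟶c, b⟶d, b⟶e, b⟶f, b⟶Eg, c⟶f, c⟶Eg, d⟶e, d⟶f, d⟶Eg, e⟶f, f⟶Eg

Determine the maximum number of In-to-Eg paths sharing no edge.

Assign every edge capacity 1; by Menger, the answer equals the max flow.
Path In→Eg (+1); total 1.
Path In→b→Eg (+1); total 2.
Path In→c→Eg (+1); total 3.
Path In→f→Eg (+1); total 4.
No residual In→Eg path; max flow = 4.
Certifying cut of size 4: {In→Eg, In→b, In→c, f→Eg}.

4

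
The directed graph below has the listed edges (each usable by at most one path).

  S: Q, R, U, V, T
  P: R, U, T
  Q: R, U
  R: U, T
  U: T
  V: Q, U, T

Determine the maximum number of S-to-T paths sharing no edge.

4

Assign every edge capacity 1; by Menger, the answer equals the max flow.
Path S→T (+1); total 1.
Path S→R→T (+1); total 2.
Path S→U→T (+1); total 3.
Path S→V→T (+1); total 4.
No residual S→T path; max flow = 4.
Certifying cut of size 4: {R→T, S→T, S→V, U→T}.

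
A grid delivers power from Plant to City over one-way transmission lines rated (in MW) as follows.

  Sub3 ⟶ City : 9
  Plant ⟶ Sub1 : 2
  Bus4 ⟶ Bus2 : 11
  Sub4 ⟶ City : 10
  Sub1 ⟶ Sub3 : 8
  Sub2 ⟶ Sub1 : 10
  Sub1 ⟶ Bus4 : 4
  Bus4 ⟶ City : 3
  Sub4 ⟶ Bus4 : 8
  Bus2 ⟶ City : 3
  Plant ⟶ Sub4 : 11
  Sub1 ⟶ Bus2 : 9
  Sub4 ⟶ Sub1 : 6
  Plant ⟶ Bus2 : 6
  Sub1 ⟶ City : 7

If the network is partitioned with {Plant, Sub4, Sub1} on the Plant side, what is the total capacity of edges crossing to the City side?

Edges leaving {Plant, Sub4, Sub1}: Plant→Bus2 (6), Sub4→Bus4 (8), Sub4→City (10), Sub1→Sub3 (8), Sub1→Bus4 (4), Sub1→Bus2 (9), Sub1→City (7).
Cut capacity = 6 + 8 + 10 + 8 + 4 + 9 + 7 = 52.

52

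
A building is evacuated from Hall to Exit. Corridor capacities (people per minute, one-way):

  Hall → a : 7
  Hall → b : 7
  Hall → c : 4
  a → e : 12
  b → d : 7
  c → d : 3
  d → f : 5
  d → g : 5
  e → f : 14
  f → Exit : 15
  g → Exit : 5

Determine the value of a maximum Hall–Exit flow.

17

Augment Hall→a→e→f→Exit: bottleneck 7, flow now 7.
Augment Hall→b→d→f→Exit: bottleneck 5, flow now 12.
Augment Hall→b→d→g→Exit: bottleneck 2, flow now 14.
Augment Hall→c→d→g→Exit: bottleneck 3, flow now 17.
No augmenting path remains; maximum flow = 17.
In the residual graph, reachable from Hall: {Hall, c}.
Min-cut edges: Hall→a (7), Hall→b (7), c→d (3); capacity 7 + 7 + 3 = 17.
This cut is saturated, so no flow can exceed 17.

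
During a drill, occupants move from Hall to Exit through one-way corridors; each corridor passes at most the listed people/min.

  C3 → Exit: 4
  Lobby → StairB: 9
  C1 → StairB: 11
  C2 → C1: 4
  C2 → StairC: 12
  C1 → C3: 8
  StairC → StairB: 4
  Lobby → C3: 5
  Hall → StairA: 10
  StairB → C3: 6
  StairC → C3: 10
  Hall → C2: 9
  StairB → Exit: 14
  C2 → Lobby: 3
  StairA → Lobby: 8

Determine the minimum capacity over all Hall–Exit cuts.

17

Augment Hall→C2→StairC→StairB→Exit: bottleneck 4, flow now 4.
Augment Hall→C2→StairC→C3→Exit: bottleneck 4, flow now 8.
Augment Hall→C2→C1→StairB→Exit: bottleneck 1, flow now 9.
Augment Hall→StairA→Lobby→StairB→Exit: bottleneck 8, flow now 17.
No augmenting path remains; maximum flow = 17.
By max-flow min-cut, the minimum cut capacity equals the max flow.
In the residual graph, reachable from Hall: {Hall, StairA}.
Min-cut edges: Hall→C2 (9), StairA→Lobby (8); capacity 9 + 8 = 17.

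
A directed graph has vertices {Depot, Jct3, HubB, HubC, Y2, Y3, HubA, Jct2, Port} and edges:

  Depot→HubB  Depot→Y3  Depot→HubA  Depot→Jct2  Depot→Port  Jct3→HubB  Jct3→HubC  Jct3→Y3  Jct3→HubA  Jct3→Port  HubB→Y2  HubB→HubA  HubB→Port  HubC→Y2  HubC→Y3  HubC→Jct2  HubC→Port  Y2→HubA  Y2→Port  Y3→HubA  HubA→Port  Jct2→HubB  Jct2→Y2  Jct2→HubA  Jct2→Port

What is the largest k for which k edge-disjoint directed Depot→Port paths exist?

4

Assign every edge capacity 1; by Menger, the answer equals the max flow.
Path Depot→Port (+1); total 1.
Path Depot→HubB→Port (+1); total 2.
Path Depot→HubA→Port (+1); total 3.
Path Depot→Jct2→Port (+1); total 4.
No residual Depot→Port path; max flow = 4.
Certifying cut of size 4: {Depot→HubB, Depot→Jct2, Depot→Port, HubA→Port}.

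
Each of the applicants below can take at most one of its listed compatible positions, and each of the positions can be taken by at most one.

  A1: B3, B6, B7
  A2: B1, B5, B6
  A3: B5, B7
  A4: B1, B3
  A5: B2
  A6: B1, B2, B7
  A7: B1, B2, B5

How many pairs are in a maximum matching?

Unit-capacity flow: source→left, listed edges, right→sink; max matching = max flow.
Augmenting path A1→B3 (+1); matched 1.
Augmenting path A2→B1 (+1); matched 2.
Augmenting path A3→B5 (+1); matched 3.
Augmenting path A5→B2 (+1); matched 4.
Augmenting path A6→B7 (+1); matched 5.
Augmenting path A4→B1→A2→B6 (+1); matched 6.
No augmenting path remains; maximum matching = 6.
König certificate: {B1, B2, B3, B5, B6, B7} is a vertex cover of size 6 (every listed pair touches it), so no matching can be larger.

6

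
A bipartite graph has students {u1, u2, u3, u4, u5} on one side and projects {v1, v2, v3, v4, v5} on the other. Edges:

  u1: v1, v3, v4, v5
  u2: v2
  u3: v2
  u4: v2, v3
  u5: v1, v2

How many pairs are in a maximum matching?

Unit-capacity flow: source→left, listed edges, right→sink; max matching = max flow.
Augmenting path u1→v1 (+1); matched 1.
Augmenting path u2→v2 (+1); matched 2.
Augmenting path u4→v3 (+1); matched 3.
Augmenting path u5→v1→u1→v4 (+1); matched 4.
No augmenting path remains; maximum matching = 4.
König certificate: {u1, u4, u5, v2} is a vertex cover of size 4 (every listed pair touches it), so no matching can be larger.

4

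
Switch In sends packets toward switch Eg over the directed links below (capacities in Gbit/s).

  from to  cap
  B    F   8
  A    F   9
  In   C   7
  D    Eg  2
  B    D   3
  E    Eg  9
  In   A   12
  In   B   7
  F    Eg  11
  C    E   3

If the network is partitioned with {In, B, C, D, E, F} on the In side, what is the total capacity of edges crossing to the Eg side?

Edges leaving {In, B, C, D, E, F}: In→A (12), D→Eg (2), E→Eg (9), F→Eg (11).
Cut capacity = 12 + 2 + 9 + 11 = 34.

34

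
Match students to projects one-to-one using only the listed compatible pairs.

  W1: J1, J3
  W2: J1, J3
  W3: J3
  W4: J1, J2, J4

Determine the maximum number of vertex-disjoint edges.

3

Unit-capacity flow: source→left, listed edges, right→sink; max matching = max flow.
Augmenting path W1→J1 (+1); matched 1.
Augmenting path W2→J3 (+1); matched 2.
Augmenting path W4→J2 (+1); matched 3.
No augmenting path remains; maximum matching = 3.
König certificate: {W4, J1, J3} is a vertex cover of size 3 (every listed pair touches it), so no matching can be larger.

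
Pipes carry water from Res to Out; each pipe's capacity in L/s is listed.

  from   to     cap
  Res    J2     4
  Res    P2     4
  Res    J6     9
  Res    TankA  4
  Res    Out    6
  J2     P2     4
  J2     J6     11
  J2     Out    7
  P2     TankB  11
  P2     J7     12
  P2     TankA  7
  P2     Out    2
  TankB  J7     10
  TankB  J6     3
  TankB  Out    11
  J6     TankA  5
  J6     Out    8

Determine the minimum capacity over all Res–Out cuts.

Augment Res→Out: bottleneck 6, flow now 6.
Augment Res→J2→Out: bottleneck 4, flow now 10.
Augment Res→P2→Out: bottleneck 2, flow now 12.
Augment Res→J6→Out: bottleneck 8, flow now 20.
Augment Res→P2→TankB→Out: bottleneck 2, flow now 22.
No augmenting path remains; maximum flow = 22.
By max-flow min-cut, the minimum cut capacity equals the max flow.
In the residual graph, reachable from Res: {Res, J6, TankA}.
Min-cut edges: Res→J2 (4), Res→P2 (4), Res→Out (6), J6→Out (8); capacity 4 + 4 + 6 + 8 = 22.

22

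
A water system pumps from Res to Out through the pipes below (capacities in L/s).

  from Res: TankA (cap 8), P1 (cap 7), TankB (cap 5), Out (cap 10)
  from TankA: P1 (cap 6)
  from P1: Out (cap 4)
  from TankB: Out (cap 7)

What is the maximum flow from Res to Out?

19

Augment Res→Out: bottleneck 10, flow now 10.
Augment Res→P1→Out: bottleneck 4, flow now 14.
Augment Res→TankB→Out: bottleneck 5, flow now 19.
No augmenting path remains; maximum flow = 19.
In the residual graph, reachable from Res: {Res, TankA, P1}.
Min-cut edges: Res→TankB (5), Res→Out (10), P1→Out (4); capacity 5 + 10 + 4 = 19.
This cut is saturated, so no flow can exceed 19.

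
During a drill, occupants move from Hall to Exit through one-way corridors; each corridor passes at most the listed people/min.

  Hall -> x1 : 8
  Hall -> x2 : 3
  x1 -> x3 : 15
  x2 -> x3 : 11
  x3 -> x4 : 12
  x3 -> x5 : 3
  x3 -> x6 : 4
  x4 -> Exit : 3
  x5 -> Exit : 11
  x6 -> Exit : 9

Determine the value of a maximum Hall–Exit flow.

Augment Hall→x1→x3→x4→Exit: bottleneck 3, flow now 3.
Augment Hall→x1→x3→x5→Exit: bottleneck 3, flow now 6.
Augment Hall→x1→x3→x6→Exit: bottleneck 2, flow now 8.
Augment Hall→x2→x3→x6→Exit: bottleneck 2, flow now 10.
No augmenting path remains; maximum flow = 10.
In the residual graph, reachable from Hall: {Hall, x1, x2, x3, x4}.
Min-cut edges: x3→x5 (3), x3→x6 (4), x4→Exit (3); capacity 3 + 4 + 3 = 10.
This cut is saturated, so no flow can exceed 10.

10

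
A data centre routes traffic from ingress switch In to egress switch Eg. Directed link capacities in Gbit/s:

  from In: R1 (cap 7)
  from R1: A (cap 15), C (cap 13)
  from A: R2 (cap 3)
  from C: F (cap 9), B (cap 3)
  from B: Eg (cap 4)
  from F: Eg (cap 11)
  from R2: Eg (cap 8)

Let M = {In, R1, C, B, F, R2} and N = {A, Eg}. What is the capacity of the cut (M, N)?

38

Edges leaving {In, R1, C, B, F, R2}: R1→A (15), B→Eg (4), F→Eg (11), R2→Eg (8).
Cut capacity = 15 + 4 + 11 + 8 = 38.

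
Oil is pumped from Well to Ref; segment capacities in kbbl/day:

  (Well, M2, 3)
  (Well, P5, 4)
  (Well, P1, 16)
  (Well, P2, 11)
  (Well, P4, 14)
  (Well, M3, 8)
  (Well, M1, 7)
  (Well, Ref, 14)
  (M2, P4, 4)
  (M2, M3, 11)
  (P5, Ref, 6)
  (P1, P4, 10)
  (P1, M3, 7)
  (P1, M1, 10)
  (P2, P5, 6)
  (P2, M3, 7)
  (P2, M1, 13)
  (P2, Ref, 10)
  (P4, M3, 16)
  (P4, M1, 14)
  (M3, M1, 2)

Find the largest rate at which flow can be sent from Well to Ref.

29

Augment Well→Ref: bottleneck 14, flow now 14.
Augment Well→P5→Ref: bottleneck 4, flow now 18.
Augment Well→P2→Ref: bottleneck 10, flow now 28.
Augment Well→P2→P5→Ref: bottleneck 1, flow now 29.
No augmenting path remains; maximum flow = 29.
In the residual graph, reachable from Well: {Well, M2, P1, P4, M3, M1}.
Min-cut edges: Well→P5 (4), Well→P2 (11), Well→Ref (14); capacity 4 + 11 + 14 = 29.
This cut is saturated, so no flow can exceed 29.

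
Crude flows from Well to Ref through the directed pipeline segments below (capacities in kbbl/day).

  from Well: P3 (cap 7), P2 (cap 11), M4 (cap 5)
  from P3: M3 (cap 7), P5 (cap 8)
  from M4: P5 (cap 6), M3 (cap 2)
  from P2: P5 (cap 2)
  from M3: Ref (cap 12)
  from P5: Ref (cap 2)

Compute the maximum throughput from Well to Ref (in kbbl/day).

11

Augment Well→P3→M3→Ref: bottleneck 7, flow now 7.
Augment Well→M4→M3→Ref: bottleneck 2, flow now 9.
Augment Well→M4→P5→Ref: bottleneck 2, flow now 11.
No augmenting path remains; maximum flow = 11.
In the residual graph, reachable from Well: {Well, M4, P2, P5}.
Min-cut edges: Well→P3 (7), M4→M3 (2), P5→Ref (2); capacity 7 + 2 + 2 = 11.
This cut is saturated, so no flow can exceed 11.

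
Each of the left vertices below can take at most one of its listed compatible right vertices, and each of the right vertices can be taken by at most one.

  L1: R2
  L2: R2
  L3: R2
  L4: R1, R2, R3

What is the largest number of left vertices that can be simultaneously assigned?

Unit-capacity flow: source→left, listed edges, right→sink; max matching = max flow.
Augmenting path L1→R2 (+1); matched 1.
Augmenting path L4→R1 (+1); matched 2.
No augmenting path remains; maximum matching = 2.
König certificate: {L4, R2} is a vertex cover of size 2 (every listed pair touches it), so no matching can be larger.

2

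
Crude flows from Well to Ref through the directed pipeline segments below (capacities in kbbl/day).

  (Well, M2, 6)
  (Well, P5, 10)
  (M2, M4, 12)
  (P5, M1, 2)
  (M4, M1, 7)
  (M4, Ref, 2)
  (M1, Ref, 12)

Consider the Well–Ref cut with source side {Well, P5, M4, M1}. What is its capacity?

20

Edges leaving {Well, P5, M4, M1}: Well→M2 (6), M4→Ref (2), M1→Ref (12).
Cut capacity = 6 + 2 + 12 = 20.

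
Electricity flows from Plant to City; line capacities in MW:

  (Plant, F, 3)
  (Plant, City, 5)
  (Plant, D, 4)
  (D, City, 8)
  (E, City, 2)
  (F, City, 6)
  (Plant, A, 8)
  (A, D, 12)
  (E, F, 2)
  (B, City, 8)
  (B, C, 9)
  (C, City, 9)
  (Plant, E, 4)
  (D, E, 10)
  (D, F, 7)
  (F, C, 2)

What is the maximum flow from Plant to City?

23

Augment Plant→City: bottleneck 5, flow now 5.
Augment Plant→D→City: bottleneck 4, flow now 9.
Augment Plant→E→City: bottleneck 2, flow now 11.
Augment Plant→F→City: bottleneck 3, flow now 14.
Augment Plant→A→D→City: bottleneck 4, flow now 18.
Augment Plant→E→F→City: bottleneck 2, flow now 20.
Augment Plant→A→D→F→City: bottleneck 1, flow now 21.
Augment Plant→A→D→F→C→City: bottleneck 2, flow now 23.
No augmenting path remains; maximum flow = 23.
In the residual graph, reachable from Plant: {Plant, A, D, E, F}.
Min-cut edges: Plant→City (5), D→City (8), E→City (2), F→C (2), F→City (6); capacity 5 + 8 + 2 + 2 + 6 = 23.
This cut is saturated, so no flow can exceed 23.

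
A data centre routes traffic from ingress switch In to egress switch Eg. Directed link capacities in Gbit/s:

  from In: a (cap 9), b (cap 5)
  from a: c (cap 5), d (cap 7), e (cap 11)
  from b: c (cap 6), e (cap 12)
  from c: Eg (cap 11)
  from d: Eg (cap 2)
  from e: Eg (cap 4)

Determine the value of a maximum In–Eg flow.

14

Augment In→a→c→Eg: bottleneck 5, flow now 5.
Augment In→a→d→Eg: bottleneck 2, flow now 7.
Augment In→a→e→Eg: bottleneck 2, flow now 9.
Augment In→b→c→Eg: bottleneck 5, flow now 14.
No augmenting path remains; maximum flow = 14.
In the residual graph, reachable from In: {In}.
Min-cut edges: In→a (9), In→b (5); capacity 9 + 5 = 14.
This cut is saturated, so no flow can exceed 14.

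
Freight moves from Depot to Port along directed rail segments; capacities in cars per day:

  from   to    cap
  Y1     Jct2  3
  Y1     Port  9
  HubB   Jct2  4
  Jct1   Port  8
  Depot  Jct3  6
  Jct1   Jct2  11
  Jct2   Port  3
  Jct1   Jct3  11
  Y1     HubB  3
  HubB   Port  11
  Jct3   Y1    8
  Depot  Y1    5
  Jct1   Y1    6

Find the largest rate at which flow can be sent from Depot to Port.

Augment Depot→Y1→Port: bottleneck 5, flow now 5.
Augment Depot→Jct3→Y1→Port: bottleneck 4, flow now 9.
Augment Depot→Jct3→Y1→HubB→Port: bottleneck 2, flow now 11.
No augmenting path remains; maximum flow = 11.
In the residual graph, reachable from Depot: {Depot}.
Min-cut edges: Depot→Jct3 (6), Depot→Y1 (5); capacity 6 + 5 = 11.
This cut is saturated, so no flow can exceed 11.

11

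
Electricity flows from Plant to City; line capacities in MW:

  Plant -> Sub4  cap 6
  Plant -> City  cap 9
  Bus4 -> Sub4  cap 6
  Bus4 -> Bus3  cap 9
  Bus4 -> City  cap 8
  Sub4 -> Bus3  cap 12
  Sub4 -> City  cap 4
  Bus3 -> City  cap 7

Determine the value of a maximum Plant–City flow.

15

Augment Plant→City: bottleneck 9, flow now 9.
Augment Plant→Sub4→City: bottleneck 4, flow now 13.
Augment Plant→Sub4→Bus3→City: bottleneck 2, flow now 15.
No augmenting path remains; maximum flow = 15.
In the residual graph, reachable from Plant: {Plant}.
Min-cut edges: Plant→Sub4 (6), Plant→City (9); capacity 6 + 9 = 15.
This cut is saturated, so no flow can exceed 15.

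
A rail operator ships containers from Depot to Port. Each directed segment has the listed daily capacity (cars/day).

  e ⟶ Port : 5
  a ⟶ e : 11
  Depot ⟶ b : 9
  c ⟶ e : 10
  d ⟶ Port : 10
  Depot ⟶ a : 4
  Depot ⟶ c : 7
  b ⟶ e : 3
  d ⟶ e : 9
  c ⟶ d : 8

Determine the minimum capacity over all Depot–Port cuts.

Augment Depot→a→e→Port: bottleneck 4, flow now 4.
Augment Depot→b→e→Port: bottleneck 1, flow now 5.
Augment Depot→c→d→Port: bottleneck 7, flow now 12.
No augmenting path remains; maximum flow = 12.
By max-flow min-cut, the minimum cut capacity equals the max flow.
In the residual graph, reachable from Depot: {Depot, a, b, e}.
Min-cut edges: Depot→c (7), e→Port (5); capacity 7 + 5 = 12.

12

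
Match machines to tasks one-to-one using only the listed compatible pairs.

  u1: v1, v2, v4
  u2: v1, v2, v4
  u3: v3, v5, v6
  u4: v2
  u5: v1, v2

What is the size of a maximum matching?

Unit-capacity flow: source→left, listed edges, right→sink; max matching = max flow.
Augmenting path u1→v1 (+1); matched 1.
Augmenting path u2→v2 (+1); matched 2.
Augmenting path u3→v3 (+1); matched 3.
Augmenting path u4→v2→u2→v4 (+1); matched 4.
No augmenting path remains; maximum matching = 4.
König certificate: {u3, v1, v2, v4} is a vertex cover of size 4 (every listed pair touches it), so no matching can be larger.

4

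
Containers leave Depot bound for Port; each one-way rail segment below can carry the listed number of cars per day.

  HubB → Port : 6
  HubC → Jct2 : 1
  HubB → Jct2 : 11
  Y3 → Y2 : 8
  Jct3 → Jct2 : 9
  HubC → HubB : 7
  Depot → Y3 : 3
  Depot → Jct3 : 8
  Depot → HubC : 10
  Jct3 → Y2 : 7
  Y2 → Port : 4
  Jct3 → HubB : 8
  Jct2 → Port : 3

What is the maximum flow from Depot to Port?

13

Augment Depot→Jct3→Y2→Port: bottleneck 4, flow now 4.
Augment Depot→Jct3→HubB→Port: bottleneck 4, flow now 8.
Augment Depot→HubC→HubB→Port: bottleneck 2, flow now 10.
Augment Depot→HubC→Jct2→Port: bottleneck 1, flow now 11.
Augment Depot→HubC→HubB→Jct2→Port: bottleneck 2, flow now 13.
No augmenting path remains; maximum flow = 13.
In the residual graph, reachable from Depot: {Depot, Jct3, HubC, Y3, Y2, HubB, Jct2}.
Min-cut edges: Y2→Port (4), HubB→Port (6), Jct2→Port (3); capacity 4 + 6 + 3 = 13.
This cut is saturated, so no flow can exceed 13.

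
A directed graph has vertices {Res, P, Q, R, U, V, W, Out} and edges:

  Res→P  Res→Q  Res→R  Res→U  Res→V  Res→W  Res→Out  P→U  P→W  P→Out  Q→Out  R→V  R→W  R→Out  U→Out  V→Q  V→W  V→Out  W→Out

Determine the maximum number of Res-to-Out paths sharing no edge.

7

Assign every edge capacity 1; by Menger, the answer equals the max flow.
Path Res→Out (+1); total 1.
Path Res→P→Out (+1); total 2.
Path Res→Q→Out (+1); total 3.
Path Res→R→Out (+1); total 4.
Path Res→U→Out (+1); total 5.
Path Res→V→Out (+1); total 6.
Path Res→W→Out (+1); total 7.
No residual Res→Out path; max flow = 7.
Certifying cut of size 7: {Res→Out, Res→P, Res→Q, Res→R, Res→U, Res→V, Res→W}.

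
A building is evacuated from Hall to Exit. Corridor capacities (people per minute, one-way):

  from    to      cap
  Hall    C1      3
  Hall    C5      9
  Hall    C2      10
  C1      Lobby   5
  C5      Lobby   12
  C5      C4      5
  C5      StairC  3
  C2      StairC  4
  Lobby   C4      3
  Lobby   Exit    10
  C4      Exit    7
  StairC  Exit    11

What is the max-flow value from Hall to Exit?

16

Augment Hall→C1→Lobby→Exit: bottleneck 3, flow now 3.
Augment Hall→C5→Lobby→Exit: bottleneck 7, flow now 10.
Augment Hall→C5→C4→Exit: bottleneck 2, flow now 12.
Augment Hall→C2→StairC→Exit: bottleneck 4, flow now 16.
No augmenting path remains; maximum flow = 16.
In the residual graph, reachable from Hall: {Hall, C2}.
Min-cut edges: Hall→C1 (3), Hall→C5 (9), C2→StairC (4); capacity 3 + 9 + 4 = 16.
This cut is saturated, so no flow can exceed 16.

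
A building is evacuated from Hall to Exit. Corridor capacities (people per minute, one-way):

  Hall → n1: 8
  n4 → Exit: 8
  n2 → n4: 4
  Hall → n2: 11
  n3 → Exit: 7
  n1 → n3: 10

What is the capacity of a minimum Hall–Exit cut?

Augment Hall→n1→n3→Exit: bottleneck 7, flow now 7.
Augment Hall→n2→n4→Exit: bottleneck 4, flow now 11.
No augmenting path remains; maximum flow = 11.
By max-flow min-cut, the minimum cut capacity equals the max flow.
In the residual graph, reachable from Hall: {Hall, n1, n2, n3}.
Min-cut edges: n2→n4 (4), n3→Exit (7); capacity 4 + 7 = 11.

11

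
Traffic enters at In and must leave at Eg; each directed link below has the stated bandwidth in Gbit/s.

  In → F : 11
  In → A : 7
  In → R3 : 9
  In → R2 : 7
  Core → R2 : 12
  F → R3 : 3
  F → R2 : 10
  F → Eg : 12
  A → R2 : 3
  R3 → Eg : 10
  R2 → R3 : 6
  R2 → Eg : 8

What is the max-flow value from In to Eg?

Augment In→F→Eg: bottleneck 11, flow now 11.
Augment In→R3→Eg: bottleneck 9, flow now 20.
Augment In→R2→Eg: bottleneck 7, flow now 27.
Augment In→A→R2→Eg: bottleneck 1, flow now 28.
Augment In→A→R2→R3→Eg: bottleneck 1, flow now 29.
No augmenting path remains; maximum flow = 29.
In the residual graph, reachable from In: {In, A, R3, R2}.
Min-cut edges: In→F (11), R3→Eg (10), R2→Eg (8); capacity 11 + 10 + 8 = 29.
This cut is saturated, so no flow can exceed 29.

29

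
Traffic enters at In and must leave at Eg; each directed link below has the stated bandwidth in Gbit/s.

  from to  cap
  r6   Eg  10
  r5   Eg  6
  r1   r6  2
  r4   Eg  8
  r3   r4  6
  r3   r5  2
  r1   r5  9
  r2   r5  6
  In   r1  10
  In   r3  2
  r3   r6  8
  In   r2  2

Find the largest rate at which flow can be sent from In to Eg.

Augment In→r1→r5→Eg: bottleneck 6, flow now 6.
Augment In→r1→r6→Eg: bottleneck 2, flow now 8.
Augment In→r3→r4→Eg: bottleneck 2, flow now 10.
No augmenting path remains; maximum flow = 10.
In the residual graph, reachable from In: {In, r1, r2, r5}.
Min-cut edges: In→r3 (2), r1→r6 (2), r5→Eg (6); capacity 2 + 2 + 6 = 10.
This cut is saturated, so no flow can exceed 10.

10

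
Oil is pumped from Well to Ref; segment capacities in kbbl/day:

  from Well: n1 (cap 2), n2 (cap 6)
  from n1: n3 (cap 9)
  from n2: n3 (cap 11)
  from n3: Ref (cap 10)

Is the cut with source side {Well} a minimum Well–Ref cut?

Given cut capacity: 2 + 6 = 8.
Augment Well→n1→n3→Ref: bottleneck 2, flow now 2.
Augment Well→n2→n3→Ref: bottleneck 6, flow now 8.
No augmenting path remains; maximum flow = 8.
Cut capacity 8 equals the max flow, so it is a minimum cut.

Yes — it is a minimum cut (capacity 8).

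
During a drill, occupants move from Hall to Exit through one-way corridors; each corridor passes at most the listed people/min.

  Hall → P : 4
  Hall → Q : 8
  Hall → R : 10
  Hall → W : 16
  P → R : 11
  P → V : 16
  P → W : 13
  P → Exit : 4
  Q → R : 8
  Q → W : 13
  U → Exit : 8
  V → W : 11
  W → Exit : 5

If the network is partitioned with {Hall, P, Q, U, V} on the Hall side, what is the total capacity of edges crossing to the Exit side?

94

Edges leaving {Hall, P, Q, U, V}: Hall→R (10), Hall→W (16), P→R (11), P→W (13), P→Exit (4), Q→R (8), Q→W (13), U→Exit (8), V→W (11).
Cut capacity = 10 + 16 + 11 + 13 + 4 + 8 + 13 + 8 + 11 = 94.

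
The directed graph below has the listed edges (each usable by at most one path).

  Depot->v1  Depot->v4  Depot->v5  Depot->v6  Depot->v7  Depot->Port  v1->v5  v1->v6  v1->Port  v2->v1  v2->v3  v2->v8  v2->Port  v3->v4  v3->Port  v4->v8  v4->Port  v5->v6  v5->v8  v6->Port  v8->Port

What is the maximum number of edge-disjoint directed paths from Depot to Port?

Assign every edge capacity 1; by Menger, the answer equals the max flow.
Path Depot→Port (+1); total 1.
Path Depot→v1→Port (+1); total 2.
Path Depot→v4→Port (+1); total 3.
Path Depot→v6→Port (+1); total 4.
Path Depot→v5→v8→Port (+1); total 5.
No residual Depot→Port path; max flow = 5.
Certifying cut of size 5: {Depot→Port, Depot→v1, Depot→v4, Depot→v5, Depot→v6}.

5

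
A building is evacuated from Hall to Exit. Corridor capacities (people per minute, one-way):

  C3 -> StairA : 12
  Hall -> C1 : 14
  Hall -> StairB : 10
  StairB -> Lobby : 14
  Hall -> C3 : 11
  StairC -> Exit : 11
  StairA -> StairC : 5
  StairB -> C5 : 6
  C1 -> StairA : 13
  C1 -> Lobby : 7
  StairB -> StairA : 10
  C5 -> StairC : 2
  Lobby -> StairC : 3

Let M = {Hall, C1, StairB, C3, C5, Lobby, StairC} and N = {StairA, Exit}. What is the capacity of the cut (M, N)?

46

Edges leaving {Hall, C1, StairB, C3, C5, Lobby, StairC}: C1→StairA (13), StairB→StairA (10), C3→StairA (12), StairC→Exit (11).
Cut capacity = 13 + 10 + 12 + 11 = 46.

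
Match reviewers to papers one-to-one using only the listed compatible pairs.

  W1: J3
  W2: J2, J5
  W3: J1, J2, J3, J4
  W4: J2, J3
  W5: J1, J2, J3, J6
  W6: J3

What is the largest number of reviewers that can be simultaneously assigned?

Unit-capacity flow: source→left, listed edges, right→sink; max matching = max flow.
Augmenting path W1→J3 (+1); matched 1.
Augmenting path W2→J2 (+1); matched 2.
Augmenting path W3→J1 (+1); matched 3.
Augmenting path W5→J6 (+1); matched 4.
Augmenting path W4→J2→W2→J5 (+1); matched 5.
No augmenting path remains; maximum matching = 5.
König certificate: {W2, W3, W4, W5, J3} is a vertex cover of size 5 (every listed pair touches it), so no matching can be larger.

5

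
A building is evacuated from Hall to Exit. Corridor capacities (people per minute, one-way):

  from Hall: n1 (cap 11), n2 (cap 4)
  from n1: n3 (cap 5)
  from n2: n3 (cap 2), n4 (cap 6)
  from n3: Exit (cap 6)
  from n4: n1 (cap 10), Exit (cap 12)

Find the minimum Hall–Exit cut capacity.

Augment Hall→n1→n3→Exit: bottleneck 5, flow now 5.
Augment Hall→n2→n3→Exit: bottleneck 1, flow now 6.
Augment Hall→n2→n4→Exit: bottleneck 3, flow now 9.
No augmenting path remains; maximum flow = 9.
By max-flow min-cut, the minimum cut capacity equals the max flow.
In the residual graph, reachable from Hall: {Hall, n1}.
Min-cut edges: Hall→n2 (4), n1→n3 (5); capacity 4 + 5 = 9.

9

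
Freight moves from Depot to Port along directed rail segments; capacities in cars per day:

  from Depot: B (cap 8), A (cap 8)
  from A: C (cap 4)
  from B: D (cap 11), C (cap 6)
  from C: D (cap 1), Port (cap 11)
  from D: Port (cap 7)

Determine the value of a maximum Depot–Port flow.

12

Augment Depot→A→C→Port: bottleneck 4, flow now 4.
Augment Depot→B→C→Port: bottleneck 6, flow now 10.
Augment Depot→B→D→Port: bottleneck 2, flow now 12.
No augmenting path remains; maximum flow = 12.
In the residual graph, reachable from Depot: {Depot, A}.
Min-cut edges: Depot→B (8), A→C (4); capacity 8 + 4 = 12.
This cut is saturated, so no flow can exceed 12.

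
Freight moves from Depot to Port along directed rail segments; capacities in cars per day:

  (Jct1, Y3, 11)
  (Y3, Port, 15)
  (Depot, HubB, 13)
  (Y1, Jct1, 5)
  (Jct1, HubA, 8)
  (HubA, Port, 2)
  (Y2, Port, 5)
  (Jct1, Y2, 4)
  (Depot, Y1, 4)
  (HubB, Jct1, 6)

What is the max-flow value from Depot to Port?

10

Augment Depot→Y1→Jct1→HubA→Port: bottleneck 2, flow now 2.
Augment Depot→Y1→Jct1→Y2→Port: bottleneck 2, flow now 4.
Augment Depot→HubB→Jct1→Y2→Port: bottleneck 2, flow now 6.
Augment Depot→HubB→Jct1→Y3→Port: bottleneck 4, flow now 10.
No augmenting path remains; maximum flow = 10.
In the residual graph, reachable from Depot: {Depot, HubB}.
Min-cut edges: Depot→Y1 (4), HubB→Jct1 (6); capacity 4 + 6 = 10.
This cut is saturated, so no flow can exceed 10.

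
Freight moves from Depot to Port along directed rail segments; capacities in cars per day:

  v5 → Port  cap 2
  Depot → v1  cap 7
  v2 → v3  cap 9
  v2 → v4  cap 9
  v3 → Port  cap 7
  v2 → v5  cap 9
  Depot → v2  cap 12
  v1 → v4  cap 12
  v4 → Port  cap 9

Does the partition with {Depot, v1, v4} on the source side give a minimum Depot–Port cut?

No — its capacity is 21, but the minimum cut has capacity 18.

Given cut capacity: 12 + 9 = 21.
Augment Depot→v1→v4→Port: bottleneck 7, flow now 7.
Augment Depot→v2→v3→Port: bottleneck 7, flow now 14.
Augment Depot→v2→v4→Port: bottleneck 2, flow now 16.
Augment Depot→v2→v5→Port: bottleneck 2, flow now 18.
No augmenting path remains; maximum flow = 18.
In the residual graph, reachable from Depot: {Depot, v1, v2, v3, v4, v5}.
Min-cut edges: v3→Port (7), v4→Port (9), v5→Port (2); capacity 7 + 9 + 2 = 18.
Cut capacity 21 exceeds the max flow 18, so it is not minimum.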